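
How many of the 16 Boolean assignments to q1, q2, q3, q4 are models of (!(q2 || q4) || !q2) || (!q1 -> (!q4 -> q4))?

14

Initial set: {((!(q2 || q4) || !q2) || (!q1 -> (!q4 -> q4)))}.
((!(q2 || q4) || !q2) || (!q1 -> (!q4 -> q4))): β-rule — branch into (!(q2 || q4) || !q2)  //  (!q1 -> (!q4 -> q4)).
  branch 1 (add (!(q2 || q4) || !q2)):
    (!(q2 || q4) || !q2): β-rule — branch into !(q2 || q4)  //  !q2.
      branch 1.1 (add !(q2 || q4)):
        !(q2 || q4): α-rule — add !q2, !q4.
        ○ open, literals {q2=false, q4=false}.
      branch 1.2 (add !q2):
        ○ open, literals {q2=false}.
  branch 2 (add (!q1 -> (!q4 -> q4))):
    (!q1 -> (!q4 -> q4)): β-rule — branch into !!q1  //  (!q4 -> q4).
      branch 2.1 (add !!q1):
        ○ open, literals {q1=true}.
      branch 2.2 (add (!q4 -> q4)):
        (!q4 -> q4): β-rule — branch into !!q4  //  q4.
          branch 2.2.1 (add !!q4):
            ○ open, literals {q4=true}.
          branch 2.2.2 (add q4):
            ○ open, literals {q4=true}.
0 branches closed, 5 open.
Each open branch fixes some atoms; the unmentioned ones are free. Counting distinct full assignments: branch {q2=false, q4=false} (q1, q3) contributes 4 new; branch {q2=false} (q1, q3, q4) contributes 4 new; branch {q1=true} (q2, q3, q4) contributes 4 new; branch {q4=true} (q1, q2, q3) contributes 2 new; branch {q4=true} (q1, q2, q3) contributes 0 new. Total: 14.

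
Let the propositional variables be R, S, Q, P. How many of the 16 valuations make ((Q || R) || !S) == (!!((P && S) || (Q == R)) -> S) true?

Initial set: {(((Q || R) || !S) == (!!((P && S) || (Q == R)) -> S))}.
(((Q || R) || !S) == (!!((P && S) || (Q == R)) -> S)): β-rule — branch into ((Q || R) || !S), (!!((P && S) || (Q == R)) -> S)  //  !((Q || R) || !S), !(!!((P && S) || (Q == R)) -> S).
  branch 1 (add ((Q || R) || !S), (!!((P && S) || (Q == R)) -> S)):
    ((Q || R) || !S): β-rule — branch into (Q || R)  //  !S.
      branch 1.1 (add (Q || R)):
        (!!((P && S) || (Q == R)) -> S): β-rule — branch into !!!((P && S) || (Q == R))  //  S.
          branch 1.1.1 (add !!!((P && S) || (Q == R))):
            !!!((P && S) || (Q == R)): drop double negation, giving !((P && S) || (Q == R)).
            !((P && S) || (Q == R)): α-rule — add !(P && S), !(Q == R).
            (Q || R): β-rule — branch into Q  //  R.
              branch 1.1.1.1 (add Q):
                !(P && S): β-rule — branch into !P  //  !S.
                  branch 1.1.1.1.1 (add !P):
                    !(Q == R): β-rule — branch into Q, !R  //  !Q, R.
                      branch 1.1.1.1.1.1 (add Q, !R):
                        ○ open, literals {P=0, Q=1, R=0}.
                      branch 1.1.1.1.1.2 (add !Q, R):
                        × closes — contains both Q and !Q.
                  branch 1.1.1.1.2 (add !S):
                    !(Q == R): β-rule — branch into Q, !R  //  !Q, R.
                      branch 1.1.1.1.2.1 (add Q, !R):
                        ○ open, literals {Q=1, R=0, S=0}.
                      branch 1.1.1.1.2.2 (add !Q, R):
                        × closes — contains both Q and !Q.
              branch 1.1.1.2 (add R):
                !(P && S): β-rule — branch into !P  //  !S.
                  branch 1.1.1.2.1 (add !P):
                    !(Q == R): β-rule — branch into Q, !R  //  !Q, R.
                      branch 1.1.1.2.1.1 (add Q, !R):
                        × closes — contains both R and !R.
                      branch 1.1.1.2.1.2 (add !Q, R):
                        ○ open, literals {P=0, Q=0, R=1}.
                  branch 1.1.1.2.2 (add !S):
                    !(Q == R): β-rule — branch into Q, !R  //  !Q, R.
                      branch 1.1.1.2.2.1 (add Q, !R):
                        × closes — contains both R and !R.
                      branch 1.1.1.2.2.2 (add !Q, R):
                        ○ open, literals {Q=0, R=1, S=0}.
          branch 1.1.2 (add S):
            (Q || R): β-rule — branch into Q  //  R.
              branch 1.1.2.1 (add Q):
                ○ open, literals {Q=1, S=1}.
              branch 1.1.2.2 (add R):
                ○ open, literals {R=1, S=1}.
      branch 1.2 (add !S):
        (!!((P && S) || (Q == R)) -> S): β-rule — branch into !!!((P && S) || (Q == R))  //  S.
          branch 1.2.1 (add !!!((P && S) || (Q == R))):
            !!!((P && S) || (Q == R)): drop double negation, giving !((P && S) || (Q == R)).
            !((P && S) || (Q == R)): α-rule — add !(P && S), !(Q == R).
            !(P && S): β-rule — branch into !P  //  !S.
              branch 1.2.1.1 (add !P):
                !(Q == R): β-rule — branch into Q, !R  //  !Q, R.
                  branch 1.2.1.1.1 (add Q, !R):
                    ○ open, literals {P=0, Q=1, R=0, S=0}.
                  branch 1.2.1.1.2 (add !Q, R):
                    ○ open, literals {P=0, Q=0, R=1, S=0}.
              branch 1.2.1.2 (add !S):
                !(Q == R): β-rule — branch into Q, !R  //  !Q, R.
                  branch 1.2.1.2.1 (add Q, !R):
                    ○ open, literals {Q=1, R=0, S=0}.
                  branch 1.2.1.2.2 (add !Q, R):
                    ○ open, literals {Q=0, R=1, S=0}.
          branch 1.2.2 (add S):
            × closes — contains both S and !S.
  branch 2 (add !((Q || R) || !S), !(!!((P && S) || (Q == R)) -> S)):
    !((Q || R) || !S): α-rule — add !(Q || R), !!S.
    !(!!((P && S) || (Q == R)) -> S): α-rule — add !!((P && S) || (Q == R)), !S.
    × closes — contains both S and !S.
6 branches closed, 10 open.
Each open branch fixes some atoms; the unmentioned ones are free. Counting distinct full assignments: branch {P=0, Q=1, R=0} (S) contributes 2 new; branch {Q=1, R=0, S=0} (P) contributes 1 new; branch {P=0, Q=0, R=1} (S) contributes 2 new; branch {Q=0, R=1, S=0} (P) contributes 1 new; branch {Q=1, S=1} (R, P) contributes 3 new; branch {R=1, S=1} (Q, P) contributes 1 new; branch {P=0, Q=1, R=0, S=0} (none free) contributes 0 new; branch {P=0, Q=0, R=1, S=0} (none free) contributes 0 new; branch {Q=1, R=0, S=0} (P) contributes 0 new; branch {Q=0, R=1, S=0} (P) contributes 0 new. Total: 10.

10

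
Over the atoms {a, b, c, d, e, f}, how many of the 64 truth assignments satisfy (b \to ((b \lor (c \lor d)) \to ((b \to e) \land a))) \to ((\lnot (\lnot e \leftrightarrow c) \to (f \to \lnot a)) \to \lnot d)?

Initial set: {((b \to ((b \lor (c \lor d)) \to ((b \to e) \land a))) \to ((\lnot (\lnot e \leftrightarrow c) \to (f \to \lnot a)) \to \lnot d))}.
((b \to ((b \lor (c \lor d)) \to ((b \to e) \land a))) \to ((\lnot (\lnot e \leftrightarrow c) \to (f \to \lnot a)) \to \lnot d)): β-rule — branch into \lnot (b \to ((b \lor (c \lor d)) \to ((b \to e) \land a)))  //  ((\lnot (\lnot e \leftrightarrow c) \to (f \to \lnot a)) \to \lnot d).
  branch 1 (add \lnot (b \to ((b \lor (c \lor d)) \to ((b \to e) \land a)))):
    \lnot (b \to ((b \lor (c \lor d)) \to ((b \to e) \land a))): α-rule — add b, \lnot ((b \lor (c \lor d)) \to ((b \to e) \land a)).
    \lnot ((b \lor (c \lor d)) \to ((b \to e) \land a)): α-rule — add (b \lor (c \lor d)), \lnot ((b \to e) \land a).
    (b \lor (c \lor d)): β-rule — branch into b  //  (c \lor d).
      branch 1.1 (add b):
        \lnot ((b \to e) \land a): β-rule — branch into \lnot (b \to e)  //  \lnot a.
          branch 1.1.1 (add \lnot (b \to e)):
            \lnot (b \to e): α-rule — add b, \lnot e.
            ○ open, literals {b=true, e=false}.
          branch 1.1.2 (add \lnot a):
            ○ open, literals {a=false, b=true}.
      branch 1.2 (add (c \lor d)):
        \lnot ((b \to e) \land a): β-rule — branch into \lnot (b \to e)  //  \lnot a.
          branch 1.2.1 (add \lnot (b \to e)):
            \lnot (b \to e): α-rule — add b, \lnot e.
            (c \lor d): β-rule — branch into c  //  d.
              branch 1.2.1.1 (add c):
                ○ open, literals {b=true, c=true, e=false}.
              branch 1.2.1.2 (add d):
                ○ open, literals {b=true, d=true, e=false}.
          branch 1.2.2 (add \lnot a):
            (c \lor d): β-rule — branch into c  //  d.
              branch 1.2.2.1 (add c):
                ○ open, literals {a=false, b=true, c=true}.
              branch 1.2.2.2 (add d):
                ○ open, literals {a=false, b=true, d=true}.
  branch 2 (add ((\lnot (\lnot e \leftrightarrow c) \to (f \to \lnot a)) \to \lnot d)):
    ((\lnot (\lnot e \leftrightarrow c) \to (f \to \lnot a)) \to \lnot d): β-rule — branch into \lnot (\lnot (\lnot e \leftrightarrow c) \to (f \to \lnot a))  //  \lnot d.
      branch 2.1 (add \lnot (\lnot (\lnot e \leftrightarrow c) \to (f \to \lnot a))):
        \lnot (\lnot (\lnot e \leftrightarrow c) \to (f \to \lnot a)): α-rule — add \lnot (\lnot e \leftrightarrow c), \lnot (f \to \lnot a).
        \lnot (f \to \lnot a): α-rule — add f, \lnot \lnot a.
        \lnot (\lnot e \leftrightarrow c): β-rule — branch into \lnot e, \lnot c  //  \lnot \lnot e, c.
          branch 2.1.1 (add \lnot e, \lnot c):
            ○ open, literals {a=true, c=false, e=false, f=true}.
          branch 2.1.2 (add \lnot \lnot e, c):
            ○ open, literals {a=true, c=true, e=true, f=true}.
      branch 2.2 (add \lnot d):
        ○ open, literals {d=false}.
0 branches closed, 9 open.
Each open branch fixes some atoms; the unmentioned ones are free. Counting distinct full assignments: branch {b=true, e=false} (a, c, d, f) contributes 16 new; branch {a=false, b=true} (c, d, e, f) contributes 8 new; branch {b=true, c=true, e=false} (a, d, f) contributes 0 new; branch {b=true, d=true, e=false} (a, c, f) contributes 0 new; branch {a=false, b=true, c=true} (d, e, f) contributes 0 new; branch {a=false, b=true, d=true} (c, e, f) contributes 0 new; branch {a=true, c=false, e=false, f=true} (b, d) contributes 2 new; branch {a=true, c=true, e=true, f=true} (b, d) contributes 4 new; branch {d=false} (a, b, c, e, f) contributes 17 new. Total: 47.

47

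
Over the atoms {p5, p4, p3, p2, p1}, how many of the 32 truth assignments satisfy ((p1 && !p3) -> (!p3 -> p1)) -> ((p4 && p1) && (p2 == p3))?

Initial set: {(((p1 && !p3) -> (!p3 -> p1)) -> ((p4 && p1) && (p2 == p3)))}.
(((p1 && !p3) -> (!p3 -> p1)) -> ((p4 && p1) && (p2 == p3))): β-rule — branch into !((p1 && !p3) -> (!p3 -> p1))  //  ((p4 && p1) && (p2 == p3)).
  branch 1 (add !((p1 && !p3) -> (!p3 -> p1))):
    !((p1 && !p3) -> (!p3 -> p1)): α-rule — add (p1 && !p3), !(!p3 -> p1).
    (p1 && !p3): α-rule — add p1, !p3.
    !(!p3 -> p1): α-rule — add !p3, !p1.
    × closes — contains both p1 and !p1.
  branch 2 (add ((p4 && p1) && (p2 == p3))):
    ((p4 && p1) && (p2 == p3)): α-rule — add (p4 && p1), (p2 == p3).
    (p4 && p1): α-rule — add p4, p1.
    (p2 == p3): β-rule — branch into p2, p3  //  !p2, !p3.
      branch 2.1 (add p2, p3):
        ○ open, literals {p1=true, p2=true, p3=true, p4=true}.
      branch 2.2 (add !p2, !p3):
        ○ open, literals {p1=true, p2=false, p3=false, p4=true}.
1 branch closed, 2 open.
Each open branch fixes some atoms; the unmentioned ones are free. Counting distinct full assignments: branch {p1=true, p2=true, p3=true, p4=true} (p5) contributes 2 new; branch {p1=true, p2=false, p3=false, p4=true} (p5) contributes 2 new. Total: 4.

4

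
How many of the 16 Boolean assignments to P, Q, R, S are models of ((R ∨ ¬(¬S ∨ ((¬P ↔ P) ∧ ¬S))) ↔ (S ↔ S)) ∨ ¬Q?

Initial set: {T (((R ∨ ¬(¬S ∨ ((¬P ↔ P) ∧ ¬S))) ↔ (S ↔ S)) ∨ ¬Q)}.
T (((R ∨ ¬(¬S ∨ ((¬P ↔ P) ∧ ¬S))) ↔ (S ↔ S)) ∨ ¬Q): β-rule — branch into T ((R ∨ ¬(¬S ∨ ((¬P ↔ P) ∧ ¬S))) ↔ (S ↔ S))  //  T ¬Q.
  branch 1 (add T ((R ∨ ¬(¬S ∨ ((¬P ↔ P) ∧ ¬S))) ↔ (S ↔ S))):
    T ((R ∨ ¬(¬S ∨ ((¬P ↔ P) ∧ ¬S))) ↔ (S ↔ S)): β-rule — branch into T (R ∨ ¬(¬S ∨ ((¬P ↔ P) ∧ ¬S))), T (S ↔ S)  //  F (R ∨ ¬(¬S ∨ ((¬P ↔ P) ∧ ¬S))), F (S ↔ S).
      branch 1.1 (add T (R ∨ ¬(¬S ∨ ((¬P ↔ P) ∧ ¬S))), T (S ↔ S)):
        T (R ∨ ¬(¬S ∨ ((¬P ↔ P) ∧ ¬S))): β-rule — branch into T R  //  T ¬(¬S ∨ ((¬P ↔ P) ∧ ¬S)).
          branch 1.1.1 (add T R):
            T (S ↔ S): β-rule — branch into T S, T S  //  F S, F S.
              branch 1.1.1.1 (add T S, T S):
                ○ open, literals {R=T, S=T}.
              branch 1.1.1.2 (add F S, F S):
                ○ open, literals {R=T, S=F}.
          branch 1.1.2 (add T ¬(¬S ∨ ((¬P ↔ P) ∧ ¬S))):
            T ¬(¬S ∨ ((¬P ↔ P) ∧ ¬S)): α-rule — add F ¬S, F ((¬P ↔ P) ∧ ¬S).
            T (S ↔ S): β-rule — branch into T S, T S  //  F S, F S.
              branch 1.1.2.1 (add T S, T S):
                F ((¬P ↔ P) ∧ ¬S): β-rule — branch into F (¬P ↔ P)  //  F ¬S.
                  branch 1.1.2.1.1 (add F (¬P ↔ P)):
                    F (¬P ↔ P): β-rule — branch into T ¬P, F P  //  F ¬P, T P.
                      branch 1.1.2.1.1.1 (add T ¬P, F P):
                        ○ open, literals {P=F, S=T}.
                      branch 1.1.2.1.1.2 (add F ¬P, T P):
                        ○ open, literals {P=T, S=T}.
                  branch 1.1.2.1.2 (add F ¬S):
                    ○ open, literals {S=T}.
              branch 1.1.2.2 (add F S, F S):
                × closes — contains both S and ¬S.
      branch 1.2 (add F (R ∨ ¬(¬S ∨ ((¬P ↔ P) ∧ ¬S))), F (S ↔ S)):
        F (R ∨ ¬(¬S ∨ ((¬P ↔ P) ∧ ¬S))): α-rule — add F R, F ¬(¬S ∨ ((¬P ↔ P) ∧ ¬S)).
        F (S ↔ S): β-rule — branch into T S, F S  //  F S, T S.
          branch 1.2.1 (add T S, F S):
            × closes — contains both S and ¬S.
          branch 1.2.2 (add F S, T S):
            × closes — contains both S and ¬S.
  branch 2 (add T ¬Q):
    ○ open, literals {Q=F}.
3 branches closed, 6 open.
Each open branch fixes some atoms; the unmentioned ones are free. Counting distinct full assignments: branch {R=T, S=T} (P, Q) contributes 4 new; branch {R=T, S=F} (P, Q) contributes 4 new; branch {P=F, S=T} (Q, R) contributes 2 new; branch {P=T, S=T} (Q, R) contributes 2 new; branch {S=T} (P, Q, R) contributes 0 new; branch {Q=F} (P, R, S) contributes 2 new. Total: 14.

14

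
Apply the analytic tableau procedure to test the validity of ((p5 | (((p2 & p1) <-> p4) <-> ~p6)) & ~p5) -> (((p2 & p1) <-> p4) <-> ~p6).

Assume the negation and expand:
Initial set: {~(((p5 | (((p2 & p1) <-> p4) <-> ~p6)) & ~p5) -> (((p2 & p1) <-> p4) <-> ~p6))}.
~(((p5 | (((p2 & p1) <-> p4) <-> ~p6)) & ~p5) -> (((p2 & p1) <-> p4) <-> ~p6)): α-rule — add ((p5 | (((p2 & p1) <-> p4) <-> ~p6)) & ~p5), ~(((p2 & p1) <-> p4) <-> ~p6).
((p5 | (((p2 & p1) <-> p4) <-> ~p6)) & ~p5): α-rule — add (p5 | (((p2 & p1) <-> p4) <-> ~p6)), ~p5.
~(((p2 & p1) <-> p4) <-> ~p6): β-rule — branch into ((p2 & p1) <-> p4), ~~p6  //  ~((p2 & p1) <-> p4), ~p6.
  branch 1 (add ((p2 & p1) <-> p4), ~~p6):
    (p5 | (((p2 & p1) <-> p4) <-> ~p6)): β-rule — branch into p5  //  (((p2 & p1) <-> p4) <-> ~p6).
      branch 1.1 (add p5):
        × closes — contains both p5 and ~p5.
      branch 1.2 (add (((p2 & p1) <-> p4) <-> ~p6)):
        ((p2 & p1) <-> p4): β-rule — branch into (p2 & p1), p4  //  ~(p2 & p1), ~p4.
          branch 1.2.1 (add (p2 & p1), p4):
            (p2 & p1): α-rule — add p2, p1.
            (((p2 & p1) <-> p4) <-> ~p6): β-rule — branch into ((p2 & p1) <-> p4), ~p6  //  ~((p2 & p1) <-> p4), ~~p6.
              branch 1.2.1.1 (add ((p2 & p1) <-> p4), ~p6):
                × closes — contains both p6 and ~p6.
              branch 1.2.1.2 (add ~((p2 & p1) <-> p4), ~~p6):
                ~((p2 & p1) <-> p4): β-rule — branch into (p2 & p1), ~p4  //  ~(p2 & p1), p4.
                  branch 1.2.1.2.1 (add (p2 & p1), ~p4):
                    × closes — contains both p4 and ~p4.
                  branch 1.2.1.2.2 (add ~(p2 & p1), p4):
                    ~(p2 & p1): β-rule — branch into ~p2  //  ~p1.
                      branch 1.2.1.2.2.1 (add ~p2):
                        × closes — contains both p2 and ~p2.
                      branch 1.2.1.2.2.2 (add ~p1):
                        × closes — contains both p1 and ~p1.
          branch 1.2.2 (add ~(p2 & p1), ~p4):
            (((p2 & p1) <-> p4) <-> ~p6): β-rule — branch into ((p2 & p1) <-> p4), ~p6  //  ~((p2 & p1) <-> p4), ~~p6.
              branch 1.2.2.1 (add ((p2 & p1) <-> p4), ~p6):
                × closes — contains both p6 and ~p6.
              branch 1.2.2.2 (add ~((p2 & p1) <-> p4), ~~p6):
                ~(p2 & p1): β-rule — branch into ~p2  //  ~p1.
                  branch 1.2.2.2.1 (add ~p2):
                    ~((p2 & p1) <-> p4): β-rule — branch into (p2 & p1), ~p4  //  ~(p2 & p1), p4.
                      branch 1.2.2.2.1.1 (add (p2 & p1), ~p4):
                        (p2 & p1): α-rule — add p2, p1.
                        × closes — contains both p2 and ~p2.
                      branch 1.2.2.2.1.2 (add ~(p2 & p1), p4):
                        × closes — contains both p4 and ~p4.
                  branch 1.2.2.2.2 (add ~p1):
                    ~((p2 & p1) <-> p4): β-rule — branch into (p2 & p1), ~p4  //  ~(p2 & p1), p4.
                      branch 1.2.2.2.2.1 (add (p2 & p1), ~p4):
                        (p2 & p1): α-rule — add p2, p1.
                        × closes — contains both p1 and ~p1.
                      branch 1.2.2.2.2.2 (add ~(p2 & p1), p4):
                        × closes — contains both p4 and ~p4.
  branch 2 (add ~((p2 & p1) <-> p4), ~p6):
    (p5 | (((p2 & p1) <-> p4) <-> ~p6)): β-rule — branch into p5  //  (((p2 & p1) <-> p4) <-> ~p6).
      branch 2.1 (add p5):
        × closes — contains both p5 and ~p5.
      branch 2.2 (add (((p2 & p1) <-> p4) <-> ~p6)):
        ~((p2 & p1) <-> p4): β-rule — branch into (p2 & p1), ~p4  //  ~(p2 & p1), p4.
          branch 2.2.1 (add (p2 & p1), ~p4):
            (p2 & p1): α-rule — add p2, p1.
            (((p2 & p1) <-> p4) <-> ~p6): β-rule — branch into ((p2 & p1) <-> p4), ~p6  //  ~((p2 & p1) <-> p4), ~~p6.
              branch 2.2.1.1 (add ((p2 & p1) <-> p4), ~p6):
                ((p2 & p1) <-> p4): β-rule — branch into (p2 & p1), p4  //  ~(p2 & p1), ~p4.
                  branch 2.2.1.1.1 (add (p2 & p1), p4):
                    × closes — contains both p4 and ~p4.
                  branch 2.2.1.1.2 (add ~(p2 & p1), ~p4):
                    ~(p2 & p1): β-rule — branch into ~p2  //  ~p1.
                      branch 2.2.1.1.2.1 (add ~p2):
                        × closes — contains both p2 and ~p2.
                      branch 2.2.1.1.2.2 (add ~p1):
                        × closes — contains both p1 and ~p1.
              branch 2.2.1.2 (add ~((p2 & p1) <-> p4), ~~p6):
                × closes — contains both p6 and ~p6.
          branch 2.2.2 (add ~(p2 & p1), p4):
            (((p2 & p1) <-> p4) <-> ~p6): β-rule — branch into ((p2 & p1) <-> p4), ~p6  //  ~((p2 & p1) <-> p4), ~~p6.
              branch 2.2.2.1 (add ((p2 & p1) <-> p4), ~p6):
                ~(p2 & p1): β-rule — branch into ~p2  //  ~p1.
                  branch 2.2.2.1.1 (add ~p2):
                    ((p2 & p1) <-> p4): β-rule — branch into (p2 & p1), p4  //  ~(p2 & p1), ~p4.
                      branch 2.2.2.1.1.1 (add (p2 & p1), p4):
                        (p2 & p1): α-rule — add p2, p1.
                        × closes — contains both p2 and ~p2.
                      branch 2.2.2.1.1.2 (add ~(p2 & p1), ~p4):
                        × closes — contains both p4 and ~p4.
                  branch 2.2.2.1.2 (add ~p1):
                    ((p2 & p1) <-> p4): β-rule — branch into (p2 & p1), p4  //  ~(p2 & p1), ~p4.
                      branch 2.2.2.1.2.1 (add (p2 & p1), p4):
                        (p2 & p1): α-rule — add p2, p1.
                        × closes — contains both p1 and ~p1.
                      branch 2.2.2.1.2.2 (add ~(p2 & p1), ~p4):
                        × closes — contains both p4 and ~p4.
              branch 2.2.2.2 (add ~((p2 & p1) <-> p4), ~~p6):
                × closes — contains both p6 and ~p6.
All 20 branches close.
Every branch closed, so the negation is unsatisfiable and the formula is valid.

Valid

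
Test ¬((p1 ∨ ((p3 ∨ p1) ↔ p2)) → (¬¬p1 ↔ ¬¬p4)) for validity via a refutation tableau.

Assume the negation and expand:
Initial set: {F ¬((p1 ∨ ((p3 ∨ p1) ↔ p2)) → (¬¬p1 ↔ ¬¬p4))}.
F ¬((p1 ∨ ((p3 ∨ p1) ↔ p2)) → (¬¬p1 ↔ ¬¬p4)): β-rule — branch into F (p1 ∨ ((p3 ∨ p1) ↔ p2))  //  T (¬¬p1 ↔ ¬¬p4).
  branch 1 (add F (p1 ∨ ((p3 ∨ p1) ↔ p2))):
    F (p1 ∨ ((p3 ∨ p1) ↔ p2)): α-rule — add F p1, F ((p3 ∨ p1) ↔ p2).
    F ((p3 ∨ p1) ↔ p2): β-rule — branch into T (p3 ∨ p1), F p2  //  F (p3 ∨ p1), T p2.
      branch 1.1 (add T (p3 ∨ p1), F p2):
        T (p3 ∨ p1): β-rule — branch into T p3  //  T p1.
          branch 1.1.1 (add T p3):
            ○ open, literals {p1=false, p2=false, p3=true}.
          branch 1.1.2 (add T p1):
            × closes — contains both p1 and ¬p1.
      branch 1.2 (add F (p3 ∨ p1), T p2):
        F (p3 ∨ p1): α-rule — add F p3, F p1.
        ○ open, literals {p1=false, p2=true, p3=false}.
  branch 2 (add T (¬¬p1 ↔ ¬¬p4)):
    T (¬¬p1 ↔ ¬¬p4): β-rule — branch into T ¬¬p1, T ¬¬p4  //  F ¬¬p1, F ¬¬p4.
      branch 2.1 (add T ¬¬p1, T ¬¬p4):
        T ¬¬p1: drop double negation, giving T p1.
        T ¬¬p4: drop double negation, giving T p4.
        ○ open, literals {p1=true, p4=true}.
      branch 2.2 (add F ¬¬p1, F ¬¬p4):
        F ¬¬p1: drop double negation, giving F p1.
        F ¬¬p4: drop double negation, giving F p4.
        ○ open, literals {p1=false, p4=false}.
1 branch closed, 4 open.
An open branch gives a countermodel: p1=false, p2=false, p3=true (unmentioned atoms arbitrary); under it the original formula is false.

Not valid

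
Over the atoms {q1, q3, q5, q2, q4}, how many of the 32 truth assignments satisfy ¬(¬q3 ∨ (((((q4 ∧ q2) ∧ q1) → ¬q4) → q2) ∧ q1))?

12

Initial set: {¬(¬q3 ∨ (((((q4 ∧ q2) ∧ q1) → ¬q4) → q2) ∧ q1))}.
¬(¬q3 ∨ (((((q4 ∧ q2) ∧ q1) → ¬q4) → q2) ∧ q1)): α-rule — add ¬¬q3, ¬(((((q4 ∧ q2) ∧ q1) → ¬q4) → q2) ∧ q1).
¬(((((q4 ∧ q2) ∧ q1) → ¬q4) → q2) ∧ q1): β-rule — branch into ¬((((q4 ∧ q2) ∧ q1) → ¬q4) → q2)  //  ¬q1.
  branch 1 (add ¬((((q4 ∧ q2) ∧ q1) → ¬q4) → q2)):
    ¬((((q4 ∧ q2) ∧ q1) → ¬q4) → q2): α-rule — add (((q4 ∧ q2) ∧ q1) → ¬q4), ¬q2.
    (((q4 ∧ q2) ∧ q1) → ¬q4): β-rule — branch into ¬((q4 ∧ q2) ∧ q1)  //  ¬q4.
      branch 1.1 (add ¬((q4 ∧ q2) ∧ q1)):
        ¬((q4 ∧ q2) ∧ q1): β-rule — branch into ¬(q4 ∧ q2)  //  ¬q1.
          branch 1.1.1 (add ¬(q4 ∧ q2)):
            ¬(q4 ∧ q2): β-rule — branch into ¬q4  //  ¬q2.
              branch 1.1.1.1 (add ¬q4):
                ○ open, literals {q2=0, q3=1, q4=0}.
              branch 1.1.1.2 (add ¬q2):
                ○ open, literals {q2=0, q3=1}.
          branch 1.1.2 (add ¬q1):
            ○ open, literals {q1=0, q2=0, q3=1}.
      branch 1.2 (add ¬q4):
        ○ open, literals {q2=0, q3=1, q4=0}.
  branch 2 (add ¬q1):
    ○ open, literals {q1=0, q3=1}.
0 branches closed, 5 open.
Each open branch fixes some atoms; the unmentioned ones are free. Counting distinct full assignments: branch {q2=0, q3=1, q4=0} (q1, q5) contributes 4 new; branch {q2=0, q3=1} (q1, q5, q4) contributes 4 new; branch {q1=0, q2=0, q3=1} (q5, q4) contributes 0 new; branch {q2=0, q3=1, q4=0} (q1, q5) contributes 0 new; branch {q1=0, q3=1} (q5, q2, q4) contributes 4 new. Total: 12.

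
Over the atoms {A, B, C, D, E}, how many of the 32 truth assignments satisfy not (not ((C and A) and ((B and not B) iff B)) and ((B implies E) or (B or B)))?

Initial set: {not (not ((C and A) and ((B and not B) iff B)) and ((B implies E) or (B or B)))}.
not (not ((C and A) and ((B and not B) iff B)) and ((B implies E) or (B or B))): β-rule — branch into not not ((C and A) and ((B and not B) iff B))  //  not ((B implies E) or (B or B)).
  branch 1 (add not not ((C and A) and ((B and not B) iff B))):
    not not ((C and A) and ((B and not B) iff B)): α-rule — add (C and A), ((B and not B) iff B).
    (C and A): α-rule — add C, A.
    ((B and not B) iff B): β-rule — branch into (B and not B), B  //  not (B and not B), not B.
      branch 1.1 (add (B and not B), B):
        (B and not B): α-rule — add B, not B.
        × closes — contains both B and not B.
      branch 1.2 (add not (B and not B), not B):
        not (B and not B): β-rule — branch into not B  //  not not B.
          branch 1.2.1 (add not B):
            ○ open, literals {A=true, B=false, C=true}.
          branch 1.2.2 (add not not B):
            × closes — contains both B and not B.
  branch 2 (add not ((B implies E) or (B or B))):
    not ((B implies E) or (B or B)): α-rule — add not (B implies E), not (B or B).
    not (B implies E): α-rule — add B, not E.
    not (B or B): α-rule — add not B, not B.
    × closes — contains both B and not B.
3 branches closed, 1 open.
Each open branch fixes some atoms; the unmentioned ones are free. Counting distinct full assignments: branch {A=true, B=false, C=true} (D, E) contributes 4 new. Total: 4.

4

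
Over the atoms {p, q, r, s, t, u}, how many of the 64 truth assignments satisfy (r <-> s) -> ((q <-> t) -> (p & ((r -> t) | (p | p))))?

56

Initial set: {((r <-> s) -> ((q <-> t) -> (p & ((r -> t) | (p | p)))))}.
((r <-> s) -> ((q <-> t) -> (p & ((r -> t) | (p | p))))): β-rule — branch into ~(r <-> s)  //  ((q <-> t) -> (p & ((r -> t) | (p | p)))).
  branch 1 (add ~(r <-> s)):
    ~(r <-> s): β-rule — branch into r, ~s  //  ~r, s.
      branch 1.1 (add r, ~s):
        ○ open, literals {r=T, s=F}.
      branch 1.2 (add ~r, s):
        ○ open, literals {r=F, s=T}.
  branch 2 (add ((q <-> t) -> (p & ((r -> t) | (p | p))))):
    ((q <-> t) -> (p & ((r -> t) | (p | p)))): β-rule — branch into ~(q <-> t)  //  (p & ((r -> t) | (p | p))).
      branch 2.1 (add ~(q <-> t)):
        ~(q <-> t): β-rule — branch into q, ~t  //  ~q, t.
          branch 2.1.1 (add q, ~t):
            ○ open, literals {q=T, t=F}.
          branch 2.1.2 (add ~q, t):
            ○ open, literals {q=F, t=T}.
      branch 2.2 (add (p & ((r -> t) | (p | p)))):
        (p & ((r -> t) | (p | p))): α-rule — add p, ((r -> t) | (p | p)).
        ((r -> t) | (p | p)): β-rule — branch into (r -> t)  //  (p | p).
          branch 2.2.1 (add (r -> t)):
            (r -> t): β-rule — branch into ~r  //  t.
              branch 2.2.1.1 (add ~r):
                ○ open, literals {p=T, r=F}.
              branch 2.2.1.2 (add t):
                ○ open, literals {p=T, t=T}.
          branch 2.2.2 (add (p | p)):
            (p | p): β-rule — branch into p  //  p.
              branch 2.2.2.1 (add p):
                ○ open, literals {p=T}.
              branch 2.2.2.2 (add p):
                ○ open, literals {p=T}.
0 branches closed, 8 open.
Each open branch fixes some atoms; the unmentioned ones are free. Counting distinct full assignments: branch {r=T, s=F} (p, q, t, u) contributes 16 new; branch {r=F, s=T} (p, q, t, u) contributes 16 new; branch {q=T, t=F} (p, r, s, u) contributes 8 new; branch {q=F, t=T} (p, r, s, u) contributes 8 new; branch {p=T, r=F} (q, s, t, u) contributes 4 new; branch {p=T, t=T} (q, r, s, u) contributes 2 new; branch {p=T} (q, r, s, t, u) contributes 2 new; branch {p=T} (q, r, s, t, u) contributes 0 new. Total: 56.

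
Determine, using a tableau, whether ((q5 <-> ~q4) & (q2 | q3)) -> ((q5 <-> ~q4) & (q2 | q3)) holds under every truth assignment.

Assume the negation and expand:
Initial set: {~(((q5 <-> ~q4) & (q2 | q3)) -> ((q5 <-> ~q4) & (q2 | q3)))}.
~(((q5 <-> ~q4) & (q2 | q3)) -> ((q5 <-> ~q4) & (q2 | q3))): α-rule — add ((q5 <-> ~q4) & (q2 | q3)), ~((q5 <-> ~q4) & (q2 | q3)).
((q5 <-> ~q4) & (q2 | q3)): α-rule — add (q5 <-> ~q4), (q2 | q3).
~((q5 <-> ~q4) & (q2 | q3)): β-rule — branch into ~(q5 <-> ~q4)  //  ~(q2 | q3).
  branch 1 (add ~(q5 <-> ~q4)):
    (q5 <-> ~q4): β-rule — branch into q5, ~q4  //  ~q5, ~~q4.
      branch 1.1 (add q5, ~q4):
        (q2 | q3): β-rule — branch into q2  //  q3.
          branch 1.1.1 (add q2):
            ~(q5 <-> ~q4): β-rule — branch into q5, ~~q4  //  ~q5, ~q4.
              branch 1.1.1.1 (add q5, ~~q4):
                × closes — contains both q4 and ~q4.
              branch 1.1.1.2 (add ~q5, ~q4):
                × closes — contains both q5 and ~q5.
          branch 1.1.2 (add q3):
            ~(q5 <-> ~q4): β-rule — branch into q5, ~~q4  //  ~q5, ~q4.
              branch 1.1.2.1 (add q5, ~~q4):
                × closes — contains both q4 and ~q4.
              branch 1.1.2.2 (add ~q5, ~q4):
                × closes — contains both q5 and ~q5.
      branch 1.2 (add ~q5, ~~q4):
        (q2 | q3): β-rule — branch into q2  //  q3.
          branch 1.2.1 (add q2):
            ~(q5 <-> ~q4): β-rule — branch into q5, ~~q4  //  ~q5, ~q4.
              branch 1.2.1.1 (add q5, ~~q4):
                × closes — contains both q5 and ~q5.
              branch 1.2.1.2 (add ~q5, ~q4):
                × closes — contains both q4 and ~q4.
          branch 1.2.2 (add q3):
            ~(q5 <-> ~q4): β-rule — branch into q5, ~~q4  //  ~q5, ~q4.
              branch 1.2.2.1 (add q5, ~~q4):
                × closes — contains both q5 and ~q5.
              branch 1.2.2.2 (add ~q5, ~q4):
                × closes — contains both q4 and ~q4.
  branch 2 (add ~(q2 | q3)):
    ~(q2 | q3): α-rule — add ~q2, ~q3.
    (q5 <-> ~q4): β-rule — branch into q5, ~q4  //  ~q5, ~~q4.
      branch 2.1 (add q5, ~q4):
        (q2 | q3): β-rule — branch into q2  //  q3.
          branch 2.1.1 (add q2):
            × closes — contains both q2 and ~q2.
          branch 2.1.2 (add q3):
            × closes — contains both q3 and ~q3.
      branch 2.2 (add ~q5, ~~q4):
        (q2 | q3): β-rule — branch into q2  //  q3.
          branch 2.2.1 (add q2):
            × closes — contains both q2 and ~q2.
          branch 2.2.2 (add q3):
            × closes — contains both q3 and ~q3.
All 12 branches close.
Every branch closed, so the negation is unsatisfiable and the formula is valid.

Valid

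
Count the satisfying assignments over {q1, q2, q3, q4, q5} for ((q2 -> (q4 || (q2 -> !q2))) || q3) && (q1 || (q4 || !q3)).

Initial set: {(((q2 -> (q4 || (q2 -> !q2))) || q3) && (q1 || (q4 || !q3)))}.
(((q2 -> (q4 || (q2 -> !q2))) || q3) && (q1 || (q4 || !q3))): α-rule — add ((q2 -> (q4 || (q2 -> !q2))) || q3), (q1 || (q4 || !q3)).
((q2 -> (q4 || (q2 -> !q2))) || q3): β-rule — branch into (q2 -> (q4 || (q2 -> !q2)))  //  q3.
  branch 1 (add (q2 -> (q4 || (q2 -> !q2)))):
    (q1 || (q4 || !q3)): β-rule — branch into q1  //  (q4 || !q3).
      branch 1.1 (add q1):
        (q2 -> (q4 || (q2 -> !q2))): β-rule — branch into !q2  //  (q4 || (q2 -> !q2)).
          branch 1.1.1 (add !q2):
            ○ open, literals {q1=true, q2=false}.
          branch 1.1.2 (add (q4 || (q2 -> !q2))):
            (q4 || (q2 -> !q2)): β-rule — branch into q4  //  (q2 -> !q2).
              branch 1.1.2.1 (add q4):
                ○ open, literals {q1=true, q4=true}.
              branch 1.1.2.2 (add (q2 -> !q2)):
                (q2 -> !q2): β-rule — branch into !q2  //  !q2.
                  branch 1.1.2.2.1 (add !q2):
                    ○ open, literals {q1=true, q2=false}.
                  branch 1.1.2.2.2 (add !q2):
                    ○ open, literals {q1=true, q2=false}.
      branch 1.2 (add (q4 || !q3)):
        (q2 -> (q4 || (q2 -> !q2))): β-rule — branch into !q2  //  (q4 || (q2 -> !q2)).
          branch 1.2.1 (add !q2):
            (q4 || !q3): β-rule — branch into q4  //  !q3.
              branch 1.2.1.1 (add q4):
                ○ open, literals {q2=false, q4=true}.
              branch 1.2.1.2 (add !q3):
                ○ open, literals {q2=false, q3=false}.
          branch 1.2.2 (add (q4 || (q2 -> !q2))):
            (q4 || !q3): β-rule — branch into q4  //  !q3.
              branch 1.2.2.1 (add q4):
                (q4 || (q2 -> !q2)): β-rule — branch into q4  //  (q2 -> !q2).
                  branch 1.2.2.1.1 (add q4):
                    ○ open, literals {q4=true}.
                  branch 1.2.2.1.2 (add (q2 -> !q2)):
                    (q2 -> !q2): β-rule — branch into !q2  //  !q2.
                      branch 1.2.2.1.2.1 (add !q2):
                        ○ open, literals {q2=false, q4=true}.
                      branch 1.2.2.1.2.2 (add !q2):
                        ○ open, literals {q2=false, q4=true}.
              branch 1.2.2.2 (add !q3):
                (q4 || (q2 -> !q2)): β-rule — branch into q4  //  (q2 -> !q2).
                  branch 1.2.2.2.1 (add q4):
                    ○ open, literals {q3=false, q4=true}.
                  branch 1.2.2.2.2 (add (q2 -> !q2)):
                    (q2 -> !q2): β-rule — branch into !q2  //  !q2.
                      branch 1.2.2.2.2.1 (add !q2):
                        ○ open, literals {q2=false, q3=false}.
                      branch 1.2.2.2.2.2 (add !q2):
                        ○ open, literals {q2=false, q3=false}.
  branch 2 (add q3):
    (q1 || (q4 || !q3)): β-rule — branch into q1  //  (q4 || !q3).
      branch 2.1 (add q1):
        ○ open, literals {q1=true, q3=true}.
      branch 2.2 (add (q4 || !q3)):
        (q4 || !q3): β-rule — branch into q4  //  !q3.
          branch 2.2.1 (add q4):
            ○ open, literals {q3=true, q4=true}.
          branch 2.2.2 (add !q3):
            × closes — contains both q3 and !q3.
1 branch closed, 14 open.
Each open branch fixes some atoms; the unmentioned ones are free. Counting distinct full assignments: branch {q1=true, q2=false} (q3, q4, q5) contributes 8 new; branch {q1=true, q4=true} (q2, q3, q5) contributes 4 new; branch {q1=true, q2=false} (q3, q4, q5) contributes 0 new; branch {q1=true, q2=false} (q3, q4, q5) contributes 0 new; branch {q2=false, q4=true} (q1, q3, q5) contributes 4 new; branch {q2=false, q3=false} (q1, q4, q5) contributes 2 new; branch {q4=true} (q1, q2, q3, q5) contributes 4 new; branch {q2=false, q4=true} (q1, q3, q5) contributes 0 new; branch {q2=false, q4=true} (q1, q3, q5) contributes 0 new; branch {q3=false, q4=true} (q1, q2, q5) contributes 0 new; branch {q2=false, q3=false} (q1, q4, q5) contributes 0 new; branch {q2=false, q3=false} (q1, q4, q5) contributes 0 new; branch {q1=true, q3=true} (q2, q4, q5) contributes 2 new; branch {q3=true, q4=true} (q1, q2, q5) contributes 0 new. Total: 24.

24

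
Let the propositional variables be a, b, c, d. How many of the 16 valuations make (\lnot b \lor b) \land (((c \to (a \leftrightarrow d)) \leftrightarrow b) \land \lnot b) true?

2

Initial set: {((\lnot b \lor b) \land (((c \to (a \leftrightarrow d)) \leftrightarrow b) \land \lnot b))}.
((\lnot b \lor b) \land (((c \to (a \leftrightarrow d)) \leftrightarrow b) \land \lnot b)): α-rule — add (\lnot b \lor b), (((c \to (a \leftrightarrow d)) \leftrightarrow b) \land \lnot b).
(((c \to (a \leftrightarrow d)) \leftrightarrow b) \land \lnot b): α-rule — add ((c \to (a \leftrightarrow d)) \leftrightarrow b), \lnot b.
(\lnot b \lor b): β-rule — branch into \lnot b  //  b.
  branch 1 (add \lnot b):
    ((c \to (a \leftrightarrow d)) \leftrightarrow b): β-rule — branch into (c \to (a \leftrightarrow d)), b  //  \lnot (c \to (a \leftrightarrow d)), \lnot b.
      branch 1.1 (add (c \to (a \leftrightarrow d)), b):
        × closes — contains both b and \lnot b.
      branch 1.2 (add \lnot (c \to (a \leftrightarrow d)), \lnot b):
        \lnot (c \to (a \leftrightarrow d)): α-rule — add c, \lnot (a \leftrightarrow d).
        \lnot (a \leftrightarrow d): β-rule — branch into a, \lnot d  //  \lnot a, d.
          branch 1.2.1 (add a, \lnot d):
            ○ open, literals {a=T, b=F, c=T, d=F}.
          branch 1.2.2 (add \lnot a, d):
            ○ open, literals {a=F, b=F, c=T, d=T}.
  branch 2 (add b):
    × closes — contains both b and \lnot b.
2 branches closed, 2 open.
Each open branch fixes some atoms; the unmentioned ones are free. Counting distinct full assignments: branch {a=T, b=F, c=T, d=F} (none free) contributes 1 new; branch {a=F, b=F, c=T, d=T} (none free) contributes 1 new. Total: 2.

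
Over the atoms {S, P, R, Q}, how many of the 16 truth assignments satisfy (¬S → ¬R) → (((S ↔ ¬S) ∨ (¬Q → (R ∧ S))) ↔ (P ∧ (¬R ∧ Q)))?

Initial set: {((¬S → ¬R) → (((S ↔ ¬S) ∨ (¬Q → (R ∧ S))) ↔ (P ∧ (¬R ∧ Q))))}.
((¬S → ¬R) → (((S ↔ ¬S) ∨ (¬Q → (R ∧ S))) ↔ (P ∧ (¬R ∧ Q)))): β-rule — branch into ¬(¬S → ¬R)  //  (((S ↔ ¬S) ∨ (¬Q → (R ∧ S))) ↔ (P ∧ (¬R ∧ Q))).
  branch 1 (add ¬(¬S → ¬R)):
    ¬(¬S → ¬R): α-rule — add ¬S, ¬¬R.
    ○ open, literals {R=1, S=0}.
  branch 2 (add (((S ↔ ¬S) ∨ (¬Q → (R ∧ S))) ↔ (P ∧ (¬R ∧ Q)))):
    (((S ↔ ¬S) ∨ (¬Q → (R ∧ S))) ↔ (P ∧ (¬R ∧ Q))): β-rule — branch into ((S ↔ ¬S) ∨ (¬Q → (R ∧ S))), (P ∧ (¬R ∧ Q))  //  ¬((S ↔ ¬S) ∨ (¬Q → (R ∧ S))), ¬(P ∧ (¬R ∧ Q)).
      branch 2.1 (add ((S ↔ ¬S) ∨ (¬Q → (R ∧ S))), (P ∧ (¬R ∧ Q))):
        (P ∧ (¬R ∧ Q)): α-rule — add P, (¬R ∧ Q).
        (¬R ∧ Q): α-rule — add ¬R, Q.
        ((S ↔ ¬S) ∨ (¬Q → (R ∧ S))): β-rule — branch into (S ↔ ¬S)  //  (¬Q → (R ∧ S)).
          branch 2.1.1 (add (S ↔ ¬S)):
            (S ↔ ¬S): β-rule — branch into S, ¬S  //  ¬S, ¬¬S.
              branch 2.1.1.1 (add S, ¬S):
                × closes — contains both S and ¬S.
              branch 2.1.1.2 (add ¬S, ¬¬S):
                × closes — contains both S and ¬S.
          branch 2.1.2 (add (¬Q → (R ∧ S))):
            (¬Q → (R ∧ S)): β-rule — branch into ¬¬Q  //  (R ∧ S).
              branch 2.1.2.1 (add ¬¬Q):
                ○ open, literals {P=1, Q=1, R=0}.
              branch 2.1.2.2 (add (R ∧ S)):
                (R ∧ S): α-rule — add R, S.
                × closes — contains both R and ¬R.
      branch 2.2 (add ¬((S ↔ ¬S) ∨ (¬Q → (R ∧ S))), ¬(P ∧ (¬R ∧ Q))):
        ¬((S ↔ ¬S) ∨ (¬Q → (R ∧ S))): α-rule — add ¬(S ↔ ¬S), ¬(¬Q → (R ∧ S)).
        ¬(¬Q → (R ∧ S)): α-rule — add ¬Q, ¬(R ∧ S).
        ¬(P ∧ (¬R ∧ Q)): β-rule — branch into ¬P  //  ¬(¬R ∧ Q).
          branch 2.2.1 (add ¬P):
            ¬(S ↔ ¬S): β-rule — branch into S, ¬¬S  //  ¬S, ¬S.
              branch 2.2.1.1 (add S, ¬¬S):
                ¬(R ∧ S): β-rule — branch into ¬R  //  ¬S.
                  branch 2.2.1.1.1 (add ¬R):
                    ○ open, literals {P=0, Q=0, R=0, S=1}.
                  branch 2.2.1.1.2 (add ¬S):
                    × closes — contains both S and ¬S.
              branch 2.2.1.2 (add ¬S, ¬S):
                ¬(R ∧ S): β-rule — branch into ¬R  //  ¬S.
                  branch 2.2.1.2.1 (add ¬R):
                    ○ open, literals {P=0, Q=0, R=0, S=0}.
                  branch 2.2.1.2.2 (add ¬S):
                    ○ open, literals {P=0, Q=0, S=0}.
          branch 2.2.2 (add ¬(¬R ∧ Q)):
            ¬(S ↔ ¬S): β-rule — branch into S, ¬¬S  //  ¬S, ¬S.
              branch 2.2.2.1 (add S, ¬¬S):
                ¬(R ∧ S): β-rule — branch into ¬R  //  ¬S.
                  branch 2.2.2.1.1 (add ¬R):
                    ¬(¬R ∧ Q): β-rule — branch into ¬¬R  //  ¬Q.
                      branch 2.2.2.1.1.1 (add ¬¬R):
                        × closes — contains both R and ¬R.
                      branch 2.2.2.1.1.2 (add ¬Q):
                        ○ open, literals {Q=0, R=0, S=1}.
                  branch 2.2.2.1.2 (add ¬S):
                    × closes — contains both S and ¬S.
              branch 2.2.2.2 (add ¬S, ¬S):
                ¬(R ∧ S): β-rule — branch into ¬R  //  ¬S.
                  branch 2.2.2.2.1 (add ¬R):
                    ¬(¬R ∧ Q): β-rule — branch into ¬¬R  //  ¬Q.
                      branch 2.2.2.2.1.1 (add ¬¬R):
                        × closes — contains both R and ¬R.
                      branch 2.2.2.2.1.2 (add ¬Q):
                        ○ open, literals {Q=0, R=0, S=0}.
                  branch 2.2.2.2.2 (add ¬S):
                    ¬(¬R ∧ Q): β-rule — branch into ¬¬R  //  ¬Q.
                      branch 2.2.2.2.2.1 (add ¬¬R):
                        ○ open, literals {Q=0, R=1, S=0}.
                      branch 2.2.2.2.2.2 (add ¬Q):
                        ○ open, literals {Q=0, S=0}.
7 branches closed, 9 open.
Each open branch fixes some atoms; the unmentioned ones are free. Counting distinct full assignments: branch {R=1, S=0} (P, Q) contributes 4 new; branch {P=1, Q=1, R=0} (S) contributes 2 new; branch {P=0, Q=0, R=0, S=1} (none free) contributes 1 new; branch {P=0, Q=0, R=0, S=0} (none free) contributes 1 new; branch {P=0, Q=0, S=0} (R) contributes 0 new; branch {Q=0, R=0, S=1} (P) contributes 1 new; branch {Q=0, R=0, S=0} (P) contributes 1 new; branch {Q=0, R=1, S=0} (P) contributes 0 new; branch {Q=0, S=0} (P, R) contributes 0 new. Total: 10.

10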